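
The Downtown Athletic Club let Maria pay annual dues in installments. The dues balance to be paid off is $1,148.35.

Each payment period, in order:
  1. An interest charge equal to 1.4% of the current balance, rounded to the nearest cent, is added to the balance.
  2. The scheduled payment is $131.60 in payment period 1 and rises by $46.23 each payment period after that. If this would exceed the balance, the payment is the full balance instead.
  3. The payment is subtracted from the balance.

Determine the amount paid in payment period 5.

Payment period 1: opening $1,148.35; interest $16.08 → $1,164.43; payment $131.60; balance $1,032.83
Payment period 2: opening $1,032.83; interest $14.46 → $1,047.29; payment $177.83; balance $869.46
Payment period 3: opening $869.46; interest $12.17 → $881.63; payment $224.06; balance $657.57
Payment period 4: opening $657.57; interest $9.21 → $666.78; payment $270.29; balance $396.49
Payment period 5: opening $396.49; interest $5.55 → $402.04; payment $316.52; balance $85.52

$316.52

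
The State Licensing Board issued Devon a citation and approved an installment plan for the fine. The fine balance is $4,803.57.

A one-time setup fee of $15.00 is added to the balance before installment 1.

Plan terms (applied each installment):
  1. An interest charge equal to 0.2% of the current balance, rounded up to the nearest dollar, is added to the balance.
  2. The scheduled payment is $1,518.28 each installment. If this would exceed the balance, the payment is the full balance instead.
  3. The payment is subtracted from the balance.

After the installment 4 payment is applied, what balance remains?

$0.00

# | Opening | Interest | Payment | End bal
1 | $4,818.57 | $10.00 | $1,518.28 | $3,310.29
2 | $3,310.29 | $7.00 | $1,518.28 | $1,799.01
3 | $1,799.01 | $4.00 | $1,518.28 | $284.73
4 | $284.73 | $1.00 | $285.73 | $0.00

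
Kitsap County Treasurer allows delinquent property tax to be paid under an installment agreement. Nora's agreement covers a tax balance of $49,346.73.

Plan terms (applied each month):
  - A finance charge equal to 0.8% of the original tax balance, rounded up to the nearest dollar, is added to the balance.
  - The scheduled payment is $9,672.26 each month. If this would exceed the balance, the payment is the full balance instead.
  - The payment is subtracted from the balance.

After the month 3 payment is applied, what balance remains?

Month 1: opening $49,346.73; interest $395.00 → $49,741.73; payment $9,672.26; balance $40,069.47
Month 2: opening $40,069.47; interest $395.00 → $40,464.47; payment $9,672.26; balance $30,792.21
Month 3: opening $30,792.21; interest $395.00 → $31,187.21; payment $9,672.26; balance $21,514.95

$21,514.95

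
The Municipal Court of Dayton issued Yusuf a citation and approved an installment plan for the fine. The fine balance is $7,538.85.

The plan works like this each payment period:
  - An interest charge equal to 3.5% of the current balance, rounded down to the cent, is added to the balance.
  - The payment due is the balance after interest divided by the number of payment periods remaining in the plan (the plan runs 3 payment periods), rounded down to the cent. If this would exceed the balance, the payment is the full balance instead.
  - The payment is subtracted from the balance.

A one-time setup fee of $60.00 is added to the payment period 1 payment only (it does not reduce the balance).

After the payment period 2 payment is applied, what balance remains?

Payment period 1: $7,538.85 +$263.85 interest = $7,802.70; pay $2,600.90 (+ $60.00 fee) → $5,201.80
Payment period 2: $5,201.80 +$182.06 interest = $5,383.86; pay $2,691.93 → $2,691.93

$2,691.93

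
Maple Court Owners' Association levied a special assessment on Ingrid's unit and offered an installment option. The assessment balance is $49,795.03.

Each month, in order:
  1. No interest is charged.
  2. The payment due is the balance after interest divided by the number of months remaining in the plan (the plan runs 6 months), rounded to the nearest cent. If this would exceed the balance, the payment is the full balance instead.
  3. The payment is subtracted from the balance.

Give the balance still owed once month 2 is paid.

Month 1: $49,795.03 − $8,299.17 → $41,495.86
Month 2: $41,495.86 − $8,299.17 → $33,196.69

$33,196.69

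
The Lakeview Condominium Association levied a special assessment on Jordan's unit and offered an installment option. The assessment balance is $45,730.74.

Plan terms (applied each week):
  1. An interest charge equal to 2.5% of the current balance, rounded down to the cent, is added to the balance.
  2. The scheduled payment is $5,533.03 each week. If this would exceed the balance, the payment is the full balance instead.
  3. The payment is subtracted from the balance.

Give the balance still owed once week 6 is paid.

Week 1: $45,730.74 +$1,143.26 interest = $46,874.00; pay $5,533.03 → $41,340.97
Week 2: $41,340.97 +$1,033.52 interest = $42,374.49; pay $5,533.03 → $36,841.46
Week 3: $36,841.46 +$921.03 interest = $37,762.49; pay $5,533.03 → $32,229.46
Week 4: $32,229.46 +$805.73 interest = $33,035.19; pay $5,533.03 → $27,502.16
Week 5: $27,502.16 +$687.55 interest = $28,189.71; pay $5,533.03 → $22,656.68
Week 6: $22,656.68 +$566.41 interest = $23,223.09; pay $5,533.03 → $17,690.06

$17,690.06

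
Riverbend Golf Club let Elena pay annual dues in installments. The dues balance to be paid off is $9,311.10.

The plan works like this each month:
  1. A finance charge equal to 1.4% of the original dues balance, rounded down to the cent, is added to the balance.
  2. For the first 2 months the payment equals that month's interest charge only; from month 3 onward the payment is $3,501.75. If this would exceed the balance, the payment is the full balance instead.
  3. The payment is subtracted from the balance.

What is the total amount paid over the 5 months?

$9,962.85

Month 1: opening $9,311.10; interest $130.35 → $9,441.45; payment $130.35; balance $9,311.10
Month 2: opening $9,311.10; interest $130.35 → $9,441.45; payment $130.35; balance $9,311.10
Month 3: opening $9,311.10; interest $130.35 → $9,441.45; payment $3,501.75; balance $5,939.70
Month 4: opening $5,939.70; interest $130.35 → $6,070.05; payment $3,501.75; balance $2,568.30
Month 5: opening $2,568.30; interest $130.35 → $2,698.65; payment $2,698.65; balance $0.00
Total paid: $9,962.85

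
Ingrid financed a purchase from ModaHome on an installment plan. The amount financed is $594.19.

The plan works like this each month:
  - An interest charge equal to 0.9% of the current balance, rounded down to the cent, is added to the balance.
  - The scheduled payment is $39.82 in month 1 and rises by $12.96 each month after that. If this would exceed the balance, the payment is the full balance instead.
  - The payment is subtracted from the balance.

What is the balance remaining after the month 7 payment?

Month 1: opening $594.19; interest $5.34 → $599.53; payment $39.82; balance $559.71
Month 2: opening $559.71; interest $5.03 → $564.74; payment $52.78; balance $511.96
Month 3: opening $511.96; interest $4.60 → $516.56; payment $65.74; balance $450.82
Month 4: opening $450.82; interest $4.05 → $454.87; payment $78.70; balance $376.17
Month 5: opening $376.17; interest $3.38 → $379.55; payment $91.66; balance $287.89
Month 6: opening $287.89; interest $2.59 → $290.48; payment $104.62; balance $185.86
Month 7: opening $185.86; interest $1.67 → $187.53; payment $117.58; balance $69.95

$69.95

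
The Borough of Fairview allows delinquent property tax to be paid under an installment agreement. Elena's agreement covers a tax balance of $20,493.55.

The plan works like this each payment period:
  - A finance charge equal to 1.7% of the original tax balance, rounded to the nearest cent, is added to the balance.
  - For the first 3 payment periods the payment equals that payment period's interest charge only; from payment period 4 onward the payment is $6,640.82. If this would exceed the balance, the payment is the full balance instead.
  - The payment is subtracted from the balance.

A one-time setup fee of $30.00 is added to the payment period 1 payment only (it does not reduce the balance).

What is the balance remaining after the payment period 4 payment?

$14,201.12

Payment period 1: opening $20,493.55; interest $348.39 → $20,841.94; payment $348.39 (+ $30.00 fee); balance $20,493.55
Payment period 2: opening $20,493.55; interest $348.39 → $20,841.94; payment $348.39; balance $20,493.55
Payment period 3: opening $20,493.55; interest $348.39 → $20,841.94; payment $348.39; balance $20,493.55
Payment period 4: opening $20,493.55; interest $348.39 → $20,841.94; payment $6,640.82; balance $14,201.12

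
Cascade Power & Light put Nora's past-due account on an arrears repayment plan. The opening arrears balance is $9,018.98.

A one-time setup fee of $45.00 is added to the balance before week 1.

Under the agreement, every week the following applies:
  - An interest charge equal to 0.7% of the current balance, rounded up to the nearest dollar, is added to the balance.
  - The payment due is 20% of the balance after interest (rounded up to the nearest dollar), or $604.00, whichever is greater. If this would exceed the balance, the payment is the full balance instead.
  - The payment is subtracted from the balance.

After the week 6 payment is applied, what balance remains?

$2,477.98

Week 1: $9,063.98 +$64.00 interest = $9,127.98; pay $1,826.00 → $7,301.98
Week 2: $7,301.98 +$52.00 interest = $7,353.98; pay $1,471.00 → $5,882.98
Week 3: $5,882.98 +$42.00 interest = $5,924.98; pay $1,185.00 → $4,739.98
Week 4: $4,739.98 +$34.00 interest = $4,773.98; pay $955.00 → $3,818.98
Week 5: $3,818.98 +$27.00 interest = $3,845.98; pay $770.00 → $3,075.98
Week 6: $3,075.98 +$22.00 interest = $3,097.98; pay $620.00 → $2,477.98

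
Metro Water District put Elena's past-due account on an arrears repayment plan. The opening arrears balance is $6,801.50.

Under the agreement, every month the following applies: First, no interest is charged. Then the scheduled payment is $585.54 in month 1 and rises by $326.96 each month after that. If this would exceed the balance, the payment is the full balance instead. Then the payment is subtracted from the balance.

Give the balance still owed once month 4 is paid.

# | Opening | Payment | End bal
1 | $6,801.50 | $585.54 | $6,215.96
2 | $6,215.96 | $912.50 | $5,303.46
3 | $5,303.46 | $1,239.46 | $4,064.00
4 | $4,064.00 | $1,566.42 | $2,497.58

$2,497.58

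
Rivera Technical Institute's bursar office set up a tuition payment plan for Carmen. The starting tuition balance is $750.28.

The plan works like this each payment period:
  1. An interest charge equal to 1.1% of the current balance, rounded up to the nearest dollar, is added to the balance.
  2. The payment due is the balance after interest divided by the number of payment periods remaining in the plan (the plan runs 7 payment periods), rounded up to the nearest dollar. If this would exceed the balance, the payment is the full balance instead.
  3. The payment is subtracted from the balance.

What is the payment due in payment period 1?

$109.00

Payment period 1: $750.28 +$9.00 interest = $759.28; pay $109.00 → $650.28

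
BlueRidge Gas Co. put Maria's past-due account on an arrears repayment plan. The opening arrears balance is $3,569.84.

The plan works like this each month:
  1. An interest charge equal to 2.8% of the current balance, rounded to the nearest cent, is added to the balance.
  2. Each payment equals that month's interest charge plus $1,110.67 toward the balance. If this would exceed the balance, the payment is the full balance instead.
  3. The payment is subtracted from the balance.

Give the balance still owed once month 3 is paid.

# | Opening | Interest | Payment | End bal
1 | $3,569.84 | $99.96 | $1,210.63 | $2,459.17
2 | $2,459.17 | $68.86 | $1,179.53 | $1,348.50
3 | $1,348.50 | $37.76 | $1,148.43 | $237.83

$237.83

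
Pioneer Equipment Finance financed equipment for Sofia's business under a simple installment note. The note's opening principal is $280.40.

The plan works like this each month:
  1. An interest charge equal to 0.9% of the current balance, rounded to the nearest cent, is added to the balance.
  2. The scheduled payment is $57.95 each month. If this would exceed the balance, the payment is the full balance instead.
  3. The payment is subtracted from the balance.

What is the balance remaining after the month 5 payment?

$0.00

Month 1: $280.40 +$2.52 interest = $282.92; pay $57.95 → $224.97
Month 2: $224.97 +$2.02 interest = $226.99; pay $57.95 → $169.04
Month 3: $169.04 +$1.52 interest = $170.56; pay $57.95 → $112.61
Month 4: $112.61 +$1.01 interest = $113.62; pay $57.95 → $55.67
Month 5: $55.67 +$0.50 interest = $56.17; pay $56.17 → $0.00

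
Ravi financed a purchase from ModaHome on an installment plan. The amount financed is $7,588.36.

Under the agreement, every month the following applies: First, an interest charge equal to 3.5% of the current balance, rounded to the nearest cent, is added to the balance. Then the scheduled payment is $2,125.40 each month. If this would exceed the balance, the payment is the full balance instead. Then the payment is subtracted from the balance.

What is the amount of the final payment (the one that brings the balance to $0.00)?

Month 1: $7,588.36 +$265.59 interest = $7,853.95; pay $2,125.40 → $5,728.55
Month 2: $5,728.55 +$200.50 interest = $5,929.05; pay $2,125.40 → $3,803.65
Month 3: $3,803.65 +$133.13 interest = $3,936.78; pay $2,125.40 → $1,811.38
Month 4: $1,811.38 +$63.40 interest = $1,874.78; pay $1,874.78 → $0.00

$1,874.78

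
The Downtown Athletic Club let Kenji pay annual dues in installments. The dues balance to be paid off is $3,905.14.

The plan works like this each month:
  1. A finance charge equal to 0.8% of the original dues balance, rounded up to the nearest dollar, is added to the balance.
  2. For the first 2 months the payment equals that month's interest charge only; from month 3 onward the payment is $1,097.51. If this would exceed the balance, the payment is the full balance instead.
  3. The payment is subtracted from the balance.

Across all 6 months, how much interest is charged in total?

$192.00

Month 1: $3,905.14 +$32.00 interest = $3,937.14; pay $32.00 → $3,905.14
Month 2: $3,905.14 +$32.00 interest = $3,937.14; pay $32.00 → $3,905.14
Month 3: $3,905.14 +$32.00 interest = $3,937.14; pay $1,097.51 → $2,839.63
Month 4: $2,839.63 +$32.00 interest = $2,871.63; pay $1,097.51 → $1,774.12
Month 5: $1,774.12 +$32.00 interest = $1,806.12; pay $1,097.51 → $708.61
Month 6: $708.61 +$32.00 interest = $740.61; pay $740.61 → $0.00
Total interest: $32.00 + $32.00 + $32.00 + $32.00 + $32.00 + $32.00 = $192.00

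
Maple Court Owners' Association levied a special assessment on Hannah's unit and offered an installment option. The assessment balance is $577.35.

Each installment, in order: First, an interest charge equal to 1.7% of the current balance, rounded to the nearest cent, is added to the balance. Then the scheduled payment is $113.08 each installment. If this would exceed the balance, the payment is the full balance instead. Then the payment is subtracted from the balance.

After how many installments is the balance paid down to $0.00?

Installment 1: opening $577.35; interest $9.81 → $587.16; payment $113.08; balance $474.08
Installment 2: opening $474.08; interest $8.06 → $482.14; payment $113.08; balance $369.06
Installment 3: opening $369.06; interest $6.27 → $375.33; payment $113.08; balance $262.25
Installment 4: opening $262.25; interest $4.46 → $266.71; payment $113.08; balance $153.63
Installment 5: opening $153.63; interest $2.61 → $156.24; payment $113.08; balance $43.16
Installment 6: opening $43.16; interest $0.73 → $43.89; payment $43.89; balance $0.00
Balance reaches $0.00 in installment 6.

6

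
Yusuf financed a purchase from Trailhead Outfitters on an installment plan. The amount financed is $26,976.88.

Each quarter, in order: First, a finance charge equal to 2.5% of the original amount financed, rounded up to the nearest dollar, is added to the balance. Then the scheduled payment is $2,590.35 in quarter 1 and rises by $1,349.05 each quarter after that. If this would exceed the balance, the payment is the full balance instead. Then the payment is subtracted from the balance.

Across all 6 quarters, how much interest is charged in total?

Quarter 1: opening $26,976.88; interest $675.00 → $27,651.88; payment $2,590.35; balance $25,061.53
Quarter 2: opening $25,061.53; interest $675.00 → $25,736.53; payment $3,939.40; balance $21,797.13
Quarter 3: opening $21,797.13; interest $675.00 → $22,472.13; payment $5,288.45; balance $17,183.68
Quarter 4: opening $17,183.68; interest $675.00 → $17,858.68; payment $6,637.50; balance $11,221.18
Quarter 5: opening $11,221.18; interest $675.00 → $11,896.18; payment $7,986.55; balance $3,909.63
Quarter 6: opening $3,909.63; interest $675.00 → $4,584.63; payment $4,584.63; balance $0.00
Total interest: $675.00 + $675.00 + $675.00 + $675.00 + $675.00 + $675.00 = $4,050.00

$4,050.00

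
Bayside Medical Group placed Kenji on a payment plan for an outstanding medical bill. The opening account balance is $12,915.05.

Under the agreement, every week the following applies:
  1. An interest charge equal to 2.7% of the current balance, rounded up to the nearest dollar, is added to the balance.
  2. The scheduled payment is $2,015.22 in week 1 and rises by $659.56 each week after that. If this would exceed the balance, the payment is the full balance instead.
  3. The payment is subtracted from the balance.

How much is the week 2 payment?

$2,674.78

Week 1: $12,915.05 +$349.00 interest = $13,264.05; pay $2,015.22 → $11,248.83
Week 2: $11,248.83 +$304.00 interest = $11,552.83; pay $2,674.78 → $8,878.05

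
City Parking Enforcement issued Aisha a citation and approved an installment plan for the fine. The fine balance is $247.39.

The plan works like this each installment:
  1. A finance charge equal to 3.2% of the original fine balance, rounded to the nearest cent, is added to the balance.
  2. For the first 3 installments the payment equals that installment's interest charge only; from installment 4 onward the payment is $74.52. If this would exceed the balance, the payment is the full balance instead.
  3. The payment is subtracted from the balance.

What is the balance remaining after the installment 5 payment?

Installment 1: opening $247.39; interest $7.92 → $255.31; payment $7.92; balance $247.39
Installment 2: opening $247.39; interest $7.92 → $255.31; payment $7.92; balance $247.39
Installment 3: opening $247.39; interest $7.92 → $255.31; payment $7.92; balance $247.39
Installment 4: opening $247.39; interest $7.92 → $255.31; payment $74.52; balance $180.79
Installment 5: opening $180.79; interest $7.92 → $188.71; payment $74.52; balance $114.19

$114.19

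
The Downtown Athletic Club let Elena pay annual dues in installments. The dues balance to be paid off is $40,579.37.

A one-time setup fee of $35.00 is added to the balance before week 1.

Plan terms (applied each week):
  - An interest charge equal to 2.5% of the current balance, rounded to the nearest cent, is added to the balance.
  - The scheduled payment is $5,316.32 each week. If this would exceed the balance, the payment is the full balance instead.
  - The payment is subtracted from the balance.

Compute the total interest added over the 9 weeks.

$5,032.89

# | Opening | Interest | Payment | End bal
1 | $40,614.37 | $1,015.36 | $5,316.32 | $36,313.41
2 | $36,313.41 | $907.84 | $5,316.32 | $31,904.93
3 | $31,904.93 | $797.62 | $5,316.32 | $27,386.23
4 | $27,386.23 | $684.66 | $5,316.32 | $22,754.57
5 | $22,754.57 | $568.86 | $5,316.32 | $18,007.11
6 | $18,007.11 | $450.18 | $5,316.32 | $13,140.97
7 | $13,140.97 | $328.52 | $5,316.32 | $8,153.17
8 | $8,153.17 | $203.83 | $5,316.32 | $3,040.68
9 | $3,040.68 | $76.02 | $3,116.70 | $0.00
Total interest: $1,015.36 + $907.84 + $797.62 + $684.66 + $568.86 + $450.18 + $328.52 + $203.83 + $76.02 = $5,032.89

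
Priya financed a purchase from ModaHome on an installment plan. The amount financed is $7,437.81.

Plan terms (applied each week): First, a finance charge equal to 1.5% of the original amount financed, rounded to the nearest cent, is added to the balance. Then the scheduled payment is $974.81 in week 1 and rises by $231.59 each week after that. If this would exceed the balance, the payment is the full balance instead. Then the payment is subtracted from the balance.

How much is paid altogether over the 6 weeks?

Week 1: opening $7,437.81; interest $111.57 → $7,549.38; payment $974.81; balance $6,574.57
Week 2: opening $6,574.57; interest $111.57 → $6,686.14; payment $1,206.40; balance $5,479.74
Week 3: opening $5,479.74; interest $111.57 → $5,591.31; payment $1,437.99; balance $4,153.32
Week 4: opening $4,153.32; interest $111.57 → $4,264.89; payment $1,669.58; balance $2,595.31
Week 5: opening $2,595.31; interest $111.57 → $2,706.88; payment $1,901.17; balance $805.71
Week 6: opening $805.71; interest $111.57 → $917.28; payment $917.28; balance $0.00
Total paid: $8,107.23

$8,107.23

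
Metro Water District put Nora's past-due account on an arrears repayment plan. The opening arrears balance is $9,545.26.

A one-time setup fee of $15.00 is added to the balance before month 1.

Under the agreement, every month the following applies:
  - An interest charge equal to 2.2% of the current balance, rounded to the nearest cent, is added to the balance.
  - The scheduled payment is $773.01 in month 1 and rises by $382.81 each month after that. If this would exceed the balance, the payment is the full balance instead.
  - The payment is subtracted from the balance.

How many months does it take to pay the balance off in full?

7

Month 1: opening $9,560.26; interest $210.33 → $9,770.59; payment $773.01; balance $8,997.58
Month 2: opening $8,997.58; interest $197.95 → $9,195.53; payment $1,155.82; balance $8,039.71
Month 3: opening $8,039.71; interest $176.87 → $8,216.58; payment $1,538.63; balance $6,677.95
Month 4: opening $6,677.95; interest $146.91 → $6,824.86; payment $1,921.44; balance $4,903.42
Month 5: opening $4,903.42; interest $107.88 → $5,011.30; payment $2,304.25; balance $2,707.05
Month 6: opening $2,707.05; interest $59.56 → $2,766.61; payment $2,687.06; balance $79.55
Month 7: opening $79.55; interest $1.75 → $81.30; payment $81.30; balance $0.00
Balance reaches $0.00 in month 7.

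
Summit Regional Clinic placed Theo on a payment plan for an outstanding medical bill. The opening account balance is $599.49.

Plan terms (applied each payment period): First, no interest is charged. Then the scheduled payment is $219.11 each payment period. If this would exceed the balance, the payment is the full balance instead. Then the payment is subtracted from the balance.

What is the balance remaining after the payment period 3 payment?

$0.00

# | Opening | Payment | End bal
1 | $599.49 | $219.11 | $380.38
2 | $380.38 | $219.11 | $161.27
3 | $161.27 | $161.27 | $0.00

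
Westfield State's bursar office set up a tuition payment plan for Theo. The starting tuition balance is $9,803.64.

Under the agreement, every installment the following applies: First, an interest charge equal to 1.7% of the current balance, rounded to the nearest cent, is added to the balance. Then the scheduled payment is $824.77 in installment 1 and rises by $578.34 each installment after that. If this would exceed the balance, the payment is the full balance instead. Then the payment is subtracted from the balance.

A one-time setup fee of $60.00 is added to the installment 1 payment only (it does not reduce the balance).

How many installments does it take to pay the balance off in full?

# | Opening | Interest | Payment | Fee | End bal
1 | $9,803.64 | $166.66 | $824.77 | $60.00 | $9,145.53
2 | $9,145.53 | $155.47 | $1,403.11 | — | $7,897.89
3 | $7,897.89 | $134.26 | $1,981.45 | — | $6,050.70
4 | $6,050.70 | $102.86 | $2,559.79 | — | $3,593.77
5 | $3,593.77 | $61.09 | $3,138.13 | — | $516.73
6 | $516.73 | $8.78 | $525.51 | — | $0.00
Balance reaches $0.00 in installment 6.

6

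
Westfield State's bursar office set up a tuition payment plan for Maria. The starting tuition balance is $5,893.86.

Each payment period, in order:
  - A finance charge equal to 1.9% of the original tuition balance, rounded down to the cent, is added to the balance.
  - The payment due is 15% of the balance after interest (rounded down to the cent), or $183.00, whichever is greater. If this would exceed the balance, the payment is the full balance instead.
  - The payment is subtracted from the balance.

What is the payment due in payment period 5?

Payment period 1: $5,893.86 +$111.98 interest = $6,005.84; pay $900.87 → $5,104.97
Payment period 2: $5,104.97 +$111.98 interest = $5,216.95; pay $782.54 → $4,434.41
Payment period 3: $4,434.41 +$111.98 interest = $4,546.39; pay $681.95 → $3,864.44
Payment period 4: $3,864.44 +$111.98 interest = $3,976.42; pay $596.46 → $3,379.96
Payment period 5: $3,379.96 +$111.98 interest = $3,491.94; pay $523.79 → $2,968.15

$523.79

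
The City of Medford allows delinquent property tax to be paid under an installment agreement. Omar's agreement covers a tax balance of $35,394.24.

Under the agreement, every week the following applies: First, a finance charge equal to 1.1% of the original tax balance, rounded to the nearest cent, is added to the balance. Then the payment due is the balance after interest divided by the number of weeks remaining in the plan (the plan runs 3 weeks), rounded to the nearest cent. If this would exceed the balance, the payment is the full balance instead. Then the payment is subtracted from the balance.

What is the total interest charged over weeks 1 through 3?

$1,168.02

Week 1: $35,394.24 +$389.34 interest = $35,783.58; pay $11,927.86 → $23,855.72
Week 2: $23,855.72 +$389.34 interest = $24,245.06; pay $12,122.53 → $12,122.53
Week 3: $12,122.53 +$389.34 interest = $12,511.87; pay $12,511.87 → $0.00
Total interest: $389.34 + $389.34 + $389.34 = $1,168.02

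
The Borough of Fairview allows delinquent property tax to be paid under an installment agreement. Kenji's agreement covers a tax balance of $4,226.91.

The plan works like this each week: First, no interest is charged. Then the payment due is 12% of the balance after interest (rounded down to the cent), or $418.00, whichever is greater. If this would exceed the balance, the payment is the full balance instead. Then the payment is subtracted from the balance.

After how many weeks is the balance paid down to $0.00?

10

Week 1: $4,226.91 − $507.22 → $3,719.69
Week 2: $3,719.69 − $446.36 → $3,273.33
Week 3: $3,273.33 − $418.00 → $2,855.33
Week 4: $2,855.33 − $418.00 → $2,437.33
Week 5: $2,437.33 − $418.00 → $2,019.33
Week 6: $2,019.33 − $418.00 → $1,601.33
Week 7: $1,601.33 − $418.00 → $1,183.33
Week 8: $1,183.33 − $418.00 → $765.33
Week 9: $765.33 − $418.00 → $347.33
Week 10: $347.33 − $347.33 → $0.00
Balance reaches $0.00 in week 10.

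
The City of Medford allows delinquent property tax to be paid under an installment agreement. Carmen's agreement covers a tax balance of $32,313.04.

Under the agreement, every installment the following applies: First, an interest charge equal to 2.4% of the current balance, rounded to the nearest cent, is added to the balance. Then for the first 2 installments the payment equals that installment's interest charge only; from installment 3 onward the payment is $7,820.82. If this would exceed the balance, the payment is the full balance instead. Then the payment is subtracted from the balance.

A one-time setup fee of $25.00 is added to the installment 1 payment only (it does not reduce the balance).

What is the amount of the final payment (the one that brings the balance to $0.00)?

$3,175.38

Installment 1: $32,313.04 +$775.51 interest = $33,088.55; pay $775.51 (+ $25.00 fee) → $32,313.04
Installment 2: $32,313.04 +$775.51 interest = $33,088.55; pay $775.51 → $32,313.04
Installment 3: $32,313.04 +$775.51 interest = $33,088.55; pay $7,820.82 → $25,267.73
Installment 4: $25,267.73 +$606.43 interest = $25,874.16; pay $7,820.82 → $18,053.34
Installment 5: $18,053.34 +$433.28 interest = $18,486.62; pay $7,820.82 → $10,665.80
Installment 6: $10,665.80 +$255.98 interest = $10,921.78; pay $7,820.82 → $3,100.96
Installment 7: $3,100.96 +$74.42 interest = $3,175.38; pay $3,175.38 → $0.00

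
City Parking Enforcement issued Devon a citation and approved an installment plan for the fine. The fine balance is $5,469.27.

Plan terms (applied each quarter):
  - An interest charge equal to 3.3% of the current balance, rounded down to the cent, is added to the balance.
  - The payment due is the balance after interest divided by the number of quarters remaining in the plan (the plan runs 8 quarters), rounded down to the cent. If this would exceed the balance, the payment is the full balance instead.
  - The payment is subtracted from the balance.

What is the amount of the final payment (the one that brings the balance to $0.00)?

# | Opening | Interest | Payment | End bal
1 | $5,469.27 | $180.48 | $706.21 | $4,943.54
2 | $4,943.54 | $163.13 | $729.52 | $4,377.15
3 | $4,377.15 | $144.44 | $753.59 | $3,768.00
4 | $3,768.00 | $124.34 | $778.46 | $3,113.88
5 | $3,113.88 | $102.75 | $804.15 | $2,412.48
6 | $2,412.48 | $79.61 | $830.69 | $1,661.40
7 | $1,661.40 | $54.82 | $858.11 | $858.11
8 | $858.11 | $28.31 | $886.42 | $0.00

$886.42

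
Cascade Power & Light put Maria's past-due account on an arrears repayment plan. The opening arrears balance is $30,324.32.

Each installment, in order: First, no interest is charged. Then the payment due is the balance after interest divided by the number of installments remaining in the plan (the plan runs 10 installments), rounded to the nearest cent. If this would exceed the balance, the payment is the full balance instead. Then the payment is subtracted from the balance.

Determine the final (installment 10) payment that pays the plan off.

Installment 1: opening $30,324.32; payment $3,032.43; balance $27,291.89
Installment 2: opening $27,291.89; payment $3,032.43; balance $24,259.46
Installment 3: opening $24,259.46; payment $3,032.43; balance $21,227.03
Installment 4: opening $21,227.03; payment $3,032.43; balance $18,194.60
Installment 5: opening $18,194.60; payment $3,032.43; balance $15,162.17
Installment 6: opening $15,162.17; payment $3,032.43; balance $12,129.74
Installment 7: opening $12,129.74; payment $3,032.44; balance $9,097.30
Installment 8: opening $9,097.30; payment $3,032.43; balance $6,064.87
Installment 9: opening $6,064.87; payment $3,032.44; balance $3,032.43
Installment 10: opening $3,032.43; payment $3,032.43; balance $0.00

$3,032.43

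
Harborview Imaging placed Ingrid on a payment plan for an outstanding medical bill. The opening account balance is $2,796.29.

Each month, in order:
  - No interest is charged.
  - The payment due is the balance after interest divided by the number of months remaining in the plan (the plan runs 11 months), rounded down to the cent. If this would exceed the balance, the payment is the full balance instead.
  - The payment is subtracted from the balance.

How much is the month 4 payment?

$254.21

Month 1: $2,796.29 − $254.20 → $2,542.09
Month 2: $2,542.09 − $254.20 → $2,287.89
Month 3: $2,287.89 − $254.21 → $2,033.68
Month 4: $2,033.68 − $254.21 → $1,779.47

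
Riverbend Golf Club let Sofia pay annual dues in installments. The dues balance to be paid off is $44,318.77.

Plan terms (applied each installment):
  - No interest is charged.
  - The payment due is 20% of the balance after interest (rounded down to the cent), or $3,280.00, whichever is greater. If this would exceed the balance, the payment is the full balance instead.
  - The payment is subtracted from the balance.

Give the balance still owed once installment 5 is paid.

$14,522.39

Installment 1: opening $44,318.77; payment $8,863.75; balance $35,455.02
Installment 2: opening $35,455.02; payment $7,091.00; balance $28,364.02
Installment 3: opening $28,364.02; payment $5,672.80; balance $22,691.22
Installment 4: opening $22,691.22; payment $4,538.24; balance $18,152.98
Installment 5: opening $18,152.98; payment $3,630.59; balance $14,522.39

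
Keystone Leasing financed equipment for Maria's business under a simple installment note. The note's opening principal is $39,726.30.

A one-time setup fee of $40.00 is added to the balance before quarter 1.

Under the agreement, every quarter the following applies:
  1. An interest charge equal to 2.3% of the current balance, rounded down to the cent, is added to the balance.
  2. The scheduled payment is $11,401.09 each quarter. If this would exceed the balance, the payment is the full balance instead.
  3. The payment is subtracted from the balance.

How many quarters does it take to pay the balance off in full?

4

Quarter 1: opening $39,766.30; interest $914.62 → $40,680.92; payment $11,401.09; balance $29,279.83
Quarter 2: opening $29,279.83; interest $673.43 → $29,953.26; payment $11,401.09; balance $18,552.17
Quarter 3: opening $18,552.17; interest $426.69 → $18,978.86; payment $11,401.09; balance $7,577.77
Quarter 4: opening $7,577.77; interest $174.28 → $7,752.05; payment $7,752.05; balance $0.00
Balance reaches $0.00 in quarter 4.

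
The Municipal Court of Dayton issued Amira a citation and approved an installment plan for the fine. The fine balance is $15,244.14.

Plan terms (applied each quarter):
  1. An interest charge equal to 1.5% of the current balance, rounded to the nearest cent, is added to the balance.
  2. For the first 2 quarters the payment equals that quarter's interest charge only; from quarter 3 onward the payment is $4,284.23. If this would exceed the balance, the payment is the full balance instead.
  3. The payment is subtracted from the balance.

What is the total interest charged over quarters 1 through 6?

$1,003.30

# | Opening | Interest | Payment | End bal
1 | $15,244.14 | $228.66 | $228.66 | $15,244.14
2 | $15,244.14 | $228.66 | $228.66 | $15,244.14
3 | $15,244.14 | $228.66 | $4,284.23 | $11,188.57
4 | $11,188.57 | $167.83 | $4,284.23 | $7,072.17
5 | $7,072.17 | $106.08 | $4,284.23 | $2,894.02
6 | $2,894.02 | $43.41 | $2,937.43 | $0.00
Total interest: $228.66 + $228.66 + $228.66 + $167.83 + $106.08 + $43.41 = $1,003.30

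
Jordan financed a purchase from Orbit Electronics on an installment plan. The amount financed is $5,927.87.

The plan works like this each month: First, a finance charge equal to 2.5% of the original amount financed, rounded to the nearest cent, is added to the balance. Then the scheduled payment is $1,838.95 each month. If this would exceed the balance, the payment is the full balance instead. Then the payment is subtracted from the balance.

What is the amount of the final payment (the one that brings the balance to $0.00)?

Month 1: $5,927.87 +$148.20 interest = $6,076.07; pay $1,838.95 → $4,237.12
Month 2: $4,237.12 +$148.20 interest = $4,385.32; pay $1,838.95 → $2,546.37
Month 3: $2,546.37 +$148.20 interest = $2,694.57; pay $1,838.95 → $855.62
Month 4: $855.62 +$148.20 interest = $1,003.82; pay $1,003.82 → $0.00

$1,003.82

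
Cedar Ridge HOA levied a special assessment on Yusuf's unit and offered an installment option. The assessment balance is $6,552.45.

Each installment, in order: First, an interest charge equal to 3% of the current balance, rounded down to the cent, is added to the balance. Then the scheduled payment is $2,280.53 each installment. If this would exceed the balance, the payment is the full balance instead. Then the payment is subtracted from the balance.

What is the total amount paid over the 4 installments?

$6,956.06

Installment 1: $6,552.45 +$196.57 interest = $6,749.02; pay $2,280.53 → $4,468.49
Installment 2: $4,468.49 +$134.05 interest = $4,602.54; pay $2,280.53 → $2,322.01
Installment 3: $2,322.01 +$69.66 interest = $2,391.67; pay $2,280.53 → $111.14
Installment 4: $111.14 +$3.33 interest = $114.47; pay $114.47 → $0.00
Total paid: $6,956.06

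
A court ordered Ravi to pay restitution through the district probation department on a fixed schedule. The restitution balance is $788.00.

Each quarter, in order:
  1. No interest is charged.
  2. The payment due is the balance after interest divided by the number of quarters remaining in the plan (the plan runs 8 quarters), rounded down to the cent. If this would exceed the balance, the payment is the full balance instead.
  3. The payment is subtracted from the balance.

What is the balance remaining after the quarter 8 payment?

# | Opening | Payment | End bal
1 | $788.00 | $98.50 | $689.50
2 | $689.50 | $98.50 | $591.00
3 | $591.00 | $98.50 | $492.50
4 | $492.50 | $98.50 | $394.00
5 | $394.00 | $98.50 | $295.50
6 | $295.50 | $98.50 | $197.00
7 | $197.00 | $98.50 | $98.50
8 | $98.50 | $98.50 | $0.00

$0.00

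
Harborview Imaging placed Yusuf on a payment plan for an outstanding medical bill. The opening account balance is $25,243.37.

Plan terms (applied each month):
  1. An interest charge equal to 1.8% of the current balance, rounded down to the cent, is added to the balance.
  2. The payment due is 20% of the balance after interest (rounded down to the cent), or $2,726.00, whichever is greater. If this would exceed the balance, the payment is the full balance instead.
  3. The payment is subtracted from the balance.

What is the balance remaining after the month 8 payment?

$723.89

Month 1: opening $25,243.37; interest $454.38 → $25,697.75; payment $5,139.55; balance $20,558.20
Month 2: opening $20,558.20; interest $370.04 → $20,928.24; payment $4,185.64; balance $16,742.60
Month 3: opening $16,742.60; interest $301.36 → $17,043.96; payment $3,408.79; balance $13,635.17
Month 4: opening $13,635.17; interest $245.43 → $13,880.60; payment $2,776.12; balance $11,104.48
Month 5: opening $11,104.48; interest $199.88 → $11,304.36; payment $2,726.00; balance $8,578.36
Month 6: opening $8,578.36; interest $154.41 → $8,732.77; payment $2,726.00; balance $6,006.77
Month 7: opening $6,006.77; interest $108.12 → $6,114.89; payment $2,726.00; balance $3,388.89
Month 8: opening $3,388.89; interest $61.00 → $3,449.89; payment $2,726.00; balance $723.89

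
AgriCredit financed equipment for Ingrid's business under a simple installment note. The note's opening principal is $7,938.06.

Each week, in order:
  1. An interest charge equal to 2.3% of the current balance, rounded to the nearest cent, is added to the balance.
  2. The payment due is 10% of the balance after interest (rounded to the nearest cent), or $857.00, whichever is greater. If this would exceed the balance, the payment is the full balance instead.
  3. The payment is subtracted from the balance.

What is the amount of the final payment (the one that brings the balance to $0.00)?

$461.59

# | Opening | Interest | Payment | End bal
1 | $7,938.06 | $182.58 | $857.00 | $7,263.64
2 | $7,263.64 | $167.06 | $857.00 | $6,573.70
3 | $6,573.70 | $151.20 | $857.00 | $5,867.90
4 | $5,867.90 | $134.96 | $857.00 | $5,145.86
5 | $5,145.86 | $118.35 | $857.00 | $4,407.21
6 | $4,407.21 | $101.37 | $857.00 | $3,651.58
7 | $3,651.58 | $83.99 | $857.00 | $2,878.57
8 | $2,878.57 | $66.21 | $857.00 | $2,087.78
9 | $2,087.78 | $48.02 | $857.00 | $1,278.80
10 | $1,278.80 | $29.41 | $857.00 | $451.21
11 | $451.21 | $10.38 | $461.59 | $0.00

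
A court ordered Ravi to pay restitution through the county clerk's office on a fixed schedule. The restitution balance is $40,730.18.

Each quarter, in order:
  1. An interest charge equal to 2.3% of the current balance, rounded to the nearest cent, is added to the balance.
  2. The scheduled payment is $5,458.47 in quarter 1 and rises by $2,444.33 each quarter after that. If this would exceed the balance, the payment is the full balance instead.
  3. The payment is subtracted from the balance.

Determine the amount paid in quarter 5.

$7,281.43

Quarter 1: opening $40,730.18; interest $936.79 → $41,666.97; payment $5,458.47; balance $36,208.50
Quarter 2: opening $36,208.50; interest $832.80 → $37,041.30; payment $7,902.80; balance $29,138.50
Quarter 3: opening $29,138.50; interest $670.19 → $29,808.69; payment $10,347.13; balance $19,461.56
Quarter 4: opening $19,461.56; interest $447.62 → $19,909.18; payment $12,791.46; balance $7,117.72
Quarter 5: opening $7,117.72; interest $163.71 → $7,281.43; payment $7,281.43; balance $0.00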